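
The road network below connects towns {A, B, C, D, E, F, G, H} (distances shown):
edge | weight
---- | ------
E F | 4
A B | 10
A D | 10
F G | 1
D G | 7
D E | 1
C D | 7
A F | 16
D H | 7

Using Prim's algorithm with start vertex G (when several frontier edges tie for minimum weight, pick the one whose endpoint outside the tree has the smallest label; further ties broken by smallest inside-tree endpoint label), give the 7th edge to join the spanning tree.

Grow the tree from G using Prim:
Step 1: frontier [F G 1, D G 7] → take F G (1); add F.
Step 2: frontier [E F 4, A F 16, D G 7] → take E F (4); add E.
Step 3: frontier [D E 1, A F 16, D G 7] → take D E (1); add D.
Step 4: frontier [C D 7, D H 7, A D 10, A F 16] → take C D (7); add C.
Step 5: frontier [D H 7, A D 10, A F 16] → take D H (7); add H.
Step 6: frontier [A D 10, A F 16] → take A D (10); add A.
Step 7: frontier [A B 10] → take A B (10); add B.
The 7th edge added is A B.

A-B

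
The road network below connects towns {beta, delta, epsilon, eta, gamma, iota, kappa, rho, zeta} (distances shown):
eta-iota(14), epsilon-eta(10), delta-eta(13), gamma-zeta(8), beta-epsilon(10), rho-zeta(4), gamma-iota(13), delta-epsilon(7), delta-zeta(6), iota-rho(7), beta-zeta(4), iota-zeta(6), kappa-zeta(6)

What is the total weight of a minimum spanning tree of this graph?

Prim, starting at beta.
Step 1: cheapest edge leaving the tree is beta-zeta (4); add zeta.
Step 2: cheapest edge leaving the tree is rho-zeta (4); add rho.
Step 3: cheapest edge leaving the tree is delta-zeta (6); add delta.
Step 4: cheapest edge leaving the tree is iota-zeta (6); add iota.
Step 5: cheapest edge leaving the tree is kappa-zeta (6); add kappa.
Step 6: cheapest edge leaving the tree is delta-epsilon (7); add epsilon.
Step 7: cheapest edge leaving the tree is gamma-zeta (8); add gamma.
Step 8: cheapest edge leaving the tree is epsilon-eta (10); add eta.
MST edges: beta-zeta, rho-zeta, delta-zeta, iota-zeta, kappa-zeta, delta-epsilon, gamma-zeta, epsilon-eta; total weight 4+4+6+6+6+7+8+10 = 51.

51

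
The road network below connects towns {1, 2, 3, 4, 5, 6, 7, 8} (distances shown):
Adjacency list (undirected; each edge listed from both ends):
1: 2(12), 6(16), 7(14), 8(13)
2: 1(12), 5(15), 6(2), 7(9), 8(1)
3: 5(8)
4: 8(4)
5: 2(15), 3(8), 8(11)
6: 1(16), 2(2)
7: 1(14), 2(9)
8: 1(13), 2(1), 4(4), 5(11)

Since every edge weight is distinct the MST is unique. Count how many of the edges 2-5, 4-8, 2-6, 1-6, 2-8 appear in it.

3

Kruskal: consider edges lightest-first.
2-8 (1): add — endpoints in different components.
2-6 (2): add — endpoints in different components.
4-8 (4): add — endpoints in different components.
3-5 (8): add — endpoints in different components.
2-7 (9): add — endpoints in different components.
5-8 (11): add — endpoints in different components.
1-2 (12): add — endpoints in different components.
MST edge set: {2-8, 2-6, 4-8, 3-5, 2-7, 5-8, 1-2}.
Of the listed edges, {4-8, 2-6, 2-8} are in the MST → 3.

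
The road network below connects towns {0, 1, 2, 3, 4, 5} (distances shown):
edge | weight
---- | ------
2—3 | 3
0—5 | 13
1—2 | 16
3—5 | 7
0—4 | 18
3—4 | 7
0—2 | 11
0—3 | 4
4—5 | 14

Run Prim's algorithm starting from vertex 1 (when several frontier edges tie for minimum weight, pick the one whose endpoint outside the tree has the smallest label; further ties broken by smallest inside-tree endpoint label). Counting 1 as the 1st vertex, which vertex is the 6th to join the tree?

Prim, starting at 1.
Step 1: cheapest edge leaving the tree is 1—2 (16); add 2.
Step 2: cheapest edge leaving the tree is 2—3 (3); add 3.
Step 3: cheapest edge leaving the tree is 0—3 (4); add 0.
Step 4: cheapest edge leaving the tree is 3—4 (7); add 4.
Step 5: cheapest edge leaving the tree is 3—5 (7); add 5.
Vertex order: 1, 2, 3, 0, 4, 5. The 6th vertex is 5.

5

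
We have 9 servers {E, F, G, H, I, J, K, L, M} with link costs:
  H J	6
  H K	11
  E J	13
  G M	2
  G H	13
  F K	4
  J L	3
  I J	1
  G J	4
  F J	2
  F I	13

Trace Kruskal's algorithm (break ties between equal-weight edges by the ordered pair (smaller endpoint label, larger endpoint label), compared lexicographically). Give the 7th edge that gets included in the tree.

H-J

Kruskal: consider edges lightest-first.
I J (1): add — endpoints in different components.
F J (2): add — endpoints in different components.
G M (2): add — endpoints in different components.
J L (3): add — endpoints in different components.
F K (4): add — endpoints in different components.
G J (4): add — endpoints in different components.
H J (6): add — endpoints in different components.
H K (11): skip — H and K already connected.
E J (13): add — endpoints in different components.
The 7th edge added is H J.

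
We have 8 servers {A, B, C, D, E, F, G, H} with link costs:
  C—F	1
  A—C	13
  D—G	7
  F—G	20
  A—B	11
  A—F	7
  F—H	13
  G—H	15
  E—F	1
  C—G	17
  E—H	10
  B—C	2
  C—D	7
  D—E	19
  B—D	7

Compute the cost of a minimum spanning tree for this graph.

35

Sort edges by weight, then run Kruskal:
C—F (1): add — endpoints in different components.
E—F (1): add — endpoints in different components.
B—C (2): add — endpoints in different components.
A—F (7): add — endpoints in different components.
B—D (7): add — endpoints in different components.
C—D (7): skip — C and D already connected.
D—G (7): add — endpoints in different components.
E—H (10): add — endpoints in different components.
MST edges: C—F, E—F, B—C, A—F, B—D, D—G, E—H; total weight 1+1+2+7+7+7+10 = 35.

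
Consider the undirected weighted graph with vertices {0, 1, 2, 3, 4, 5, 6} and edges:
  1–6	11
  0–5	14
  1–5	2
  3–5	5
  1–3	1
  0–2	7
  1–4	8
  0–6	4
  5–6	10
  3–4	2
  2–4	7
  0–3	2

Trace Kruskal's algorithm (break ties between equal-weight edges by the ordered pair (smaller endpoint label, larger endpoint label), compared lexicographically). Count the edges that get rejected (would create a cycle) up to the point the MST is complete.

1

Kruskal: consider edges lightest-first.
1–3 (1): add — endpoints in different components.
0–3 (2): add — endpoints in different components.
1–5 (2): add — endpoints in different components.
3–4 (2): add — endpoints in different components.
0–6 (4): add — endpoints in different components.
3–5 (5): skip — 3 and 5 already connected.
0–2 (7): add — endpoints in different components.
Edges rejected before the tree was complete: 1.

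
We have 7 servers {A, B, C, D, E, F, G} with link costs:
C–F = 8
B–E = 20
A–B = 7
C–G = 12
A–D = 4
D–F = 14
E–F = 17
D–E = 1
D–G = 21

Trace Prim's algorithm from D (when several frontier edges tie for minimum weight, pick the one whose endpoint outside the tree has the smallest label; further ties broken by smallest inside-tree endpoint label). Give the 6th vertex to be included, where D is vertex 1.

C

Prim, starting at D.
Step 1: frontier [D–E 1, A–D 4, D–F 14, D–G 21] → take D–E (1); add E.
Step 2: frontier [A–D 4, D–F 14, D–G 21, E–F 17, B–E 20] → take A–D (4); add A.
Step 3: frontier [A–B 7, D–F 14, D–G 21, E–F 17, B–E 20] → take A–B (7); add B.
Step 4: frontier [D–F 14, D–G 21, E–F 17] → take D–F (14); add F.
Step 5: frontier [D–G 21, C–F 8] → take C–F (8); add C.
Step 6: frontier [C–G 12, D–G 21] → take C–G (12); add G.
Vertex order: D, E, A, B, F, C, G. The 6th vertex is C.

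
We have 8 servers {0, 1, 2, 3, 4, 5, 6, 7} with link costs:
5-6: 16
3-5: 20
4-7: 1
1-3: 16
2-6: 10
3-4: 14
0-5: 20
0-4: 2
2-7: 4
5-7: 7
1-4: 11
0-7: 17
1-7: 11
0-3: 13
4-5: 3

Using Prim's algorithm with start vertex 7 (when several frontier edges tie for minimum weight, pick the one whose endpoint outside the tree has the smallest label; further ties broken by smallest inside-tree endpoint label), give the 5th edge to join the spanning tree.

Prim's algorithm from 7:
Step 1: cheapest edge leaving the tree is 4-7 (1); add 4.
Step 2: cheapest edge leaving the tree is 0-4 (2); add 0.
Step 3: cheapest edge leaving the tree is 4-5 (3); add 5.
Step 4: cheapest edge leaving the tree is 2-7 (4); add 2.
Step 5: cheapest edge leaving the tree is 2-6 (10); add 6.
Step 6: cheapest edge leaving the tree is 1-4 (11); add 1.
Step 7: cheapest edge leaving the tree is 0-3 (13); add 3.
The 5th edge added is 2-6.

2-6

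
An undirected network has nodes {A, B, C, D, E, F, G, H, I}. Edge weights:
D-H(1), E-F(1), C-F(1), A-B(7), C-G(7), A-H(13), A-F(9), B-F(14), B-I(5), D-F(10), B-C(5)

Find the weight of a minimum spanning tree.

37

Prim, starting at C.
Step 1: cheapest edge leaving the tree is C-F (1); add F.
Step 2: cheapest edge leaving the tree is E-F (1); add E.
Step 3: cheapest edge leaving the tree is B-C (5); add B.
Step 4: cheapest edge leaving the tree is B-I (5); add I.
Step 5: cheapest edge leaving the tree is A-B (7); add A.
Step 6: cheapest edge leaving the tree is C-G (7); add G.
Step 7: cheapest edge leaving the tree is D-F (10); add D.
Step 8: cheapest edge leaving the tree is D-H (1); add H.
MST edges: C-F, E-F, B-C, B-I, A-B, C-G, D-F, D-H; total weight 1+1+5+5+7+7+10+1 = 37.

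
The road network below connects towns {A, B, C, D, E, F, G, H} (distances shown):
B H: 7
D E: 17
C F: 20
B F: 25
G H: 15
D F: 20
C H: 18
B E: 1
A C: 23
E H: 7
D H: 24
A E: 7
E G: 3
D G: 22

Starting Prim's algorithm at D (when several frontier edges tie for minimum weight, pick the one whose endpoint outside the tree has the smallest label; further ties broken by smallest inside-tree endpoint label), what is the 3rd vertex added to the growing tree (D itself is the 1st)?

B

Prim, starting at D.
Step 1: frontier [D E 17, D F 20, D G 22, D H 24] → take D E (17); add E.
Step 2: frontier [D F 20, D G 22, D H 24, B E 1, E G 3, A E 7, E H 7] → take B E (1); add B.
Step 3: frontier [B H 7, B F 25, D F 20, D G 22, D H 24, E G 3, A E 7, E H 7] → take E G (3); add G.
Step 4: frontier [B H 7, B F 25, D F 20, D H 24, A E 7, E H 7, G H 15] → take A E (7); add A.
Step 5: frontier [A C 23, B H 7, B F 25, D F 20, D H 24, E H 7, G H 15] → take B H (7); add H.
Step 6: frontier [A C 23, B F 25, D F 20, C H 18] → take C H (18); add C.
Step 7: frontier [B F 25, C F 20, D F 20] → take C F (20); add F.
Vertex order: D, E, B, G, A, H, C, F. The 3rd vertex is B.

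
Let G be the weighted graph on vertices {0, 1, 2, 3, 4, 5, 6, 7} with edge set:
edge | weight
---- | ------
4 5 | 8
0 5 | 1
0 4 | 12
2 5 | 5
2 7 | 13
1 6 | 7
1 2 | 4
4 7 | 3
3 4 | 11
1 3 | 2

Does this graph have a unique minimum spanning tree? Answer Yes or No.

Yes

Sort edges by weight, then run Kruskal:
0 5 (1): add — endpoints in different components.
1 3 (2): add — endpoints in different components.
4 7 (3): add — endpoints in different components.
1 2 (4): add — endpoints in different components.
2 5 (5): add — endpoints in different components.
1 6 (7): add — endpoints in different components.
4 5 (8): add — endpoints in different components.
Every non-tree edge has weight strictly greater than the heaviest edge on the tree path between its endpoints, so the MST is unique.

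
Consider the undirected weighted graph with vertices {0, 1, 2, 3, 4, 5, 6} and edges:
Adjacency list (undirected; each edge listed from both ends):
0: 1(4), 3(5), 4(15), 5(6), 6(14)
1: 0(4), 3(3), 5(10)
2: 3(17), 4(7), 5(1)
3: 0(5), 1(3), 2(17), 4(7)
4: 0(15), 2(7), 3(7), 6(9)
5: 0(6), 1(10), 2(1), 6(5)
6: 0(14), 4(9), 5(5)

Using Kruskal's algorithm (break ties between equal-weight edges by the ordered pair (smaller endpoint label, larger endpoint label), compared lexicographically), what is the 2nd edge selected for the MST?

1-3

Kruskal: consider edges lightest-first.
2—5 (1): add. Components now {0} {1} {2,5} {3} {4} {6}
1—3 (3): add. Components now {0} {1,3} {2,5} {4} {6}
0—1 (4): add. Components now {0,1,3} {2,5} {4} {6}
0—3 (5): skip — 0 and 3 already connected.
5—6 (5): add. Components now {0,1,3} {2,5,6} {4}
0—5 (6): add. Components now {0,1,2,3,5,6} {4}
2—4 (7): add. Components now {0,1,2,3,4,5,6}
The 2nd edge added is 1—3.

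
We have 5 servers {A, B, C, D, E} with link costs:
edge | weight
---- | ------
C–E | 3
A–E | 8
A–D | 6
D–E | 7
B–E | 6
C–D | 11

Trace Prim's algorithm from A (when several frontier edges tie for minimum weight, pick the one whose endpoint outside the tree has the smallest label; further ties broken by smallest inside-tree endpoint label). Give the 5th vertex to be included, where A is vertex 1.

B

Grow the tree from A using Prim:
Step 1: frontier [A–D 6, A–E 8] → take A–D (6); add D.
Step 2: frontier [A–E 8, D–E 7, C–D 11] → take D–E (7); add E.
Step 3: frontier [C–D 11, C–E 3, B–E 6] → take C–E (3); add C.
Step 4: frontier [B–E 6] → take B–E (6); add B.
Vertex order: A, D, E, C, B. The 5th vertex is B.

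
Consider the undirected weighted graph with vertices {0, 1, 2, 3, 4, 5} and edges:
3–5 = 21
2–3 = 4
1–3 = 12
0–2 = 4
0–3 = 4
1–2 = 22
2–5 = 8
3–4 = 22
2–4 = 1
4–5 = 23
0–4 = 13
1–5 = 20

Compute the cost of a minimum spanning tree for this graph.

29

Kruskal's algorithm — process edges by increasing weight (ties by edge label):
2–4 (1): add — endpoints in different components.
0–2 (4): add — endpoints in different components.
0–3 (4): add — endpoints in different components.
2–3 (4): skip — 2 and 3 already connected.
2–5 (8): add — endpoints in different components.
1–3 (12): add — endpoints in different components.
MST edges: 2–4, 0–2, 0–3, 2–5, 1–3; total weight 1+4+4+8+12 = 29.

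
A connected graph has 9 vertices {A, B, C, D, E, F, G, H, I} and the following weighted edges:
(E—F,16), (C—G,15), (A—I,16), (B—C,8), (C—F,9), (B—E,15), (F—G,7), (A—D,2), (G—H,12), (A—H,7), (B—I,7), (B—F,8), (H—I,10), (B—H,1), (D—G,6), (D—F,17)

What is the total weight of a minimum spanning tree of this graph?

Kruskal's algorithm — process edges by increasing weight (ties by edge label):
B—H (1): add — endpoints in different components.
A—D (2): add — endpoints in different components.
D—G (6): add — endpoints in different components.
A—H (7): add — endpoints in different components.
B—I (7): add — endpoints in different components.
F—G (7): add — endpoints in different components.
B—C (8): add — endpoints in different components.
B—F (8): skip — B and F already connected.
C—F (9): skip — C and F already connected.
H—I (10): skip — H and I already connected.
G—H (12): skip — G and H already connected.
B—E (15): add — endpoints in different components.
MST edges: B—H, A—D, D—G, A—H, B—I, F—G, B—C, B—E; total weight 1+2+6+7+7+7+8+15 = 53.

53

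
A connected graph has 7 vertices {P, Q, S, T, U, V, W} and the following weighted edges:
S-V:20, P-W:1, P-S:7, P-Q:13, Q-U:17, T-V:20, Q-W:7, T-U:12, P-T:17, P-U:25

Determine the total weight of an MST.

64

Kruskal's algorithm — process edges by increasing weight (ties by edge label):
P-W (1): add — endpoints in different components.
P-S (7): add — endpoints in different components.
Q-W (7): add — endpoints in different components.
T-U (12): add — endpoints in different components.
P-Q (13): skip — Q and P already connected.
P-T (17): add — endpoints in different components.
Q-U (17): skip — Q and U already connected.
S-V (20): add — endpoints in different components.
MST edges: P-W, P-S, Q-W, T-U, P-T, S-V; total weight 1+7+7+12+17+20 = 64.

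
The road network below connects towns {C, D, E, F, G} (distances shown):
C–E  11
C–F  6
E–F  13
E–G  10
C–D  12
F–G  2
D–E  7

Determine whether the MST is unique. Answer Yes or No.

Kruskal: consider edges lightest-first.
F–G (2): add. Components now {C} {D} {E} {F,G}
C–F (6): add. Components now {C,F,G} {D} {E}
D–E (7): add. Components now {C,F,G} {D,E}
E–G (10): add. Components now {C,D,E,F,G}
Every non-tree edge has weight strictly greater than the heaviest edge on the tree path between its endpoints, so the MST is unique.

Yes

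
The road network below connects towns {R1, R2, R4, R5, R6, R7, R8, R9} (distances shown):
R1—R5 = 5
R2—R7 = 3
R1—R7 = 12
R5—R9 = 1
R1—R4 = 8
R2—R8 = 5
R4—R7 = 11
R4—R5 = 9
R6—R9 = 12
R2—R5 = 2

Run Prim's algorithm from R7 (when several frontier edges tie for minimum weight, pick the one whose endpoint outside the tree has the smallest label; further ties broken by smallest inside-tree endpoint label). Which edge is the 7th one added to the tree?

Prim, starting at R7.
Step 1: frontier [R2—R7 3, R4—R7 11, R1—R7 12] → take R2—R7 (3); add R2.
Step 2: frontier [R2—R5 2, R2—R8 5, R4—R7 11, R1—R7 12] → take R2—R5 (2); add R5.
Step 3: frontier [R2—R8 5, R5—R9 1, R1—R5 5, R4—R5 9, R4—R7 11, R1—R7 12] → take R5—R9 (1); add R9.
Step 4: frontier [R2—R8 5, R1—R5 5, R4—R5 9, R4—R7 11, R1—R7 12, R6—R9 12] → take R1—R5 (5); add R1.
Step 5: frontier [R1—R4 8, R2—R8 5, R4—R5 9, R4—R7 11, R6—R9 12] → take R2—R8 (5); add R8.
Step 6: frontier [R1—R4 8, R4—R5 9, R4—R7 11, R6—R9 12] → take R1—R4 (8); add R4.
Step 7: frontier [R6—R9 12] → take R6—R9 (12); add R6.
The 7th edge added is R6—R9.

R6-R9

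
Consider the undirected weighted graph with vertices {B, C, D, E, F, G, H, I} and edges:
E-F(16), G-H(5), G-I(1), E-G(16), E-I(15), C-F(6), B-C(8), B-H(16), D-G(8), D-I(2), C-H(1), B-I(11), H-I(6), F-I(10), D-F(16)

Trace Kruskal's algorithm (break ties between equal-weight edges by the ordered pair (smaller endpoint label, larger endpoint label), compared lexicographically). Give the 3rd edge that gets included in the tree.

Sort edges by weight, then run Kruskal:
C-H (1): add — endpoints in different components.
G-I (1): add — endpoints in different components.
D-I (2): add — endpoints in different components.
G-H (5): add — endpoints in different components.
C-F (6): add — endpoints in different components.
H-I (6): skip — H and I already connected.
B-C (8): add — endpoints in different components.
D-G (8): skip — D and G already connected.
F-I (10): skip — F and I already connected.
B-I (11): skip — B and I already connected.
E-I (15): add — endpoints in different components.
The 3rd edge added is D-I.

D-I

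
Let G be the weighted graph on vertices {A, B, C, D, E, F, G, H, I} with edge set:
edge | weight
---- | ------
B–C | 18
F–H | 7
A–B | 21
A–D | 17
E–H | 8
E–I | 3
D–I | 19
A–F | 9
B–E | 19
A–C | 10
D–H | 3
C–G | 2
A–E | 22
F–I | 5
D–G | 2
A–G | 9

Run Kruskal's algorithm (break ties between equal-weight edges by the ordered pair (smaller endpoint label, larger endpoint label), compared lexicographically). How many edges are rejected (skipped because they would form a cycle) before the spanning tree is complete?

4

Kruskal: consider edges lightest-first.
C–G (2): add — endpoints in different components.
D–G (2): add — endpoints in different components.
D–H (3): add — endpoints in different components.
E–I (3): add — endpoints in different components.
F–I (5): add — endpoints in different components.
F–H (7): add — endpoints in different components.
E–H (8): skip — E and H already connected.
A–F (9): add — endpoints in different components.
A–G (9): skip — A and G already connected.
A–C (10): skip — A and C already connected.
A–D (17): skip — A and D already connected.
B–C (18): add — endpoints in different components.
Edges rejected before the tree was complete: 4.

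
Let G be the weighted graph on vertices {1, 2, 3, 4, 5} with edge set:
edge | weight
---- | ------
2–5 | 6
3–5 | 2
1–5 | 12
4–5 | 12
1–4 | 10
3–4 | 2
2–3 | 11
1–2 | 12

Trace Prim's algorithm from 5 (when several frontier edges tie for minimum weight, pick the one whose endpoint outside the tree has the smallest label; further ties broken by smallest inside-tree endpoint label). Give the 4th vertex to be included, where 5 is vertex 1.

Grow the tree from 5 using Prim:
Step 1: frontier [3–5 2, 2–5 6, 1–5 12, 4–5 12] → take 3–5 (2); add 3.
Step 2: frontier [3–4 2, 2–3 11, 2–5 6, 1–5 12, 4–5 12] → take 3–4 (2); add 4.
Step 3: frontier [2–3 11, 1–4 10, 2–5 6, 1–5 12] → take 2–5 (6); add 2.
Step 4: frontier [1–2 12, 1–4 10, 1–5 12] → take 1–4 (10); add 1.
Vertex order: 5, 3, 4, 2, 1. The 4th vertex is 2.

2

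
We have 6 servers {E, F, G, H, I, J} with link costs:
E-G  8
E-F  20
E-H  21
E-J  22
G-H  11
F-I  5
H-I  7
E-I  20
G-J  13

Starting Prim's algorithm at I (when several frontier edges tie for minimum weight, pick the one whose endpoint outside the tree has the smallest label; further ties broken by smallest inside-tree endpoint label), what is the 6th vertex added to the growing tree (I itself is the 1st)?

Grow the tree from I using Prim:
Step 1: cheapest edge leaving the tree is F-I (5); add F.
Step 2: cheapest edge leaving the tree is H-I (7); add H.
Step 3: cheapest edge leaving the tree is G-H (11); add G.
Step 4: cheapest edge leaving the tree is E-G (8); add E.
Step 5: cheapest edge leaving the tree is G-J (13); add J.
Vertex order: I, F, H, G, E, J. The 6th vertex is J.

J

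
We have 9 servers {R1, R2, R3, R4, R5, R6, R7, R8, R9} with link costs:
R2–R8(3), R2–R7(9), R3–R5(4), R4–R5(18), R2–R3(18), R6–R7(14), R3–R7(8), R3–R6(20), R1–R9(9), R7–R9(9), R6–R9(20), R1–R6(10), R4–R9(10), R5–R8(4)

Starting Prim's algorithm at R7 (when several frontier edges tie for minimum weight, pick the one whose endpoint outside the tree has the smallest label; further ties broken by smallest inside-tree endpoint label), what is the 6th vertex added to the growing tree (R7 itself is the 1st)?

Prim, starting at R7.
Step 1: frontier [R3–R7 8, R2–R7 9, R7–R9 9, R6–R7 14] → take R3–R7 (8); add R3.
Step 2: frontier [R3–R5 4, R2–R3 18, R3–R6 20, R2–R7 9, R7–R9 9, R6–R7 14] → take R3–R5 (4); add R5.
Step 3: frontier [R2–R3 18, R3–R6 20, R5–R8 4, R4–R5 18, R2–R7 9, R7–R9 9, R6–R7 14] → take R5–R8 (4); add R8.
Step 4: frontier [R2–R3 18, R3–R6 20, R4–R5 18, R2–R7 9, R7–R9 9, R6–R7 14, R2–R8 3] → take R2–R8 (3); add R2.
Step 5: frontier [R3–R6 20, R4–R5 18, R7–R9 9, R6–R7 14] → take R7–R9 (9); add R9.
Step 6: frontier [R3–R6 20, R4–R5 18, R6–R7 14, R1–R9 9, R4–R9 10, R6–R9 20] → take R1–R9 (9); add R1.
Step 7: frontier [R1–R6 10, R3–R6 20, R4–R5 18, R6–R7 14, R4–R9 10, R6–R9 20] → take R4–R9 (10); add R4.
Step 8: frontier [R1–R6 10, R3–R6 20, R6–R7 14, R6–R9 20] → take R1–R6 (10); add R6.
Vertex order: R7, R3, R5, R8, R2, R9, R1, R4, R6. The 6th vertex is R9.

R9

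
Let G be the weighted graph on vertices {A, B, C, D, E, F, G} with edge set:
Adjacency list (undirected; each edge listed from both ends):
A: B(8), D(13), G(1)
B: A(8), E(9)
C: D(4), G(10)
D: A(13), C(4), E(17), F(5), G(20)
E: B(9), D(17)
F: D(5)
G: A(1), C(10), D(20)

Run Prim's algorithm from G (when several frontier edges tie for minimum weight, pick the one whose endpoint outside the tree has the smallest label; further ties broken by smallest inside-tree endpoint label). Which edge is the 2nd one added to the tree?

A-B

Grow the tree from G using Prim:
Step 1: frontier [A—G 1, C—G 10, D—G 20] → take A—G (1); add A.
Step 2: frontier [A—B 8, A—D 13, C—G 10, D—G 20] → take A—B (8); add B.
Step 3: frontier [A—D 13, B—E 9, C—G 10, D—G 20] → take B—E (9); add E.
Step 4: frontier [A—D 13, D—E 17, C—G 10, D—G 20] → take C—G (10); add C.
Step 5: frontier [A—D 13, C—D 4, D—E 17, D—G 20] → take C—D (4); add D.
Step 6: frontier [D—F 5] → take D—F (5); add F.
The 2nd edge added is A—B.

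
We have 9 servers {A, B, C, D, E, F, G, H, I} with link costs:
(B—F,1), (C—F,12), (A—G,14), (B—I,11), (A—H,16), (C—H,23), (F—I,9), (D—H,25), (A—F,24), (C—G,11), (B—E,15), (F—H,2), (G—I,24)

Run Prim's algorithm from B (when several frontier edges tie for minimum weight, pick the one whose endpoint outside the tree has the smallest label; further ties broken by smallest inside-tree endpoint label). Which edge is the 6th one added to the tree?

A-G

Prim's algorithm from B:
Step 1: frontier [B—F 1, B—I 11, B—E 15] → take B—F (1); add F.
Step 2: frontier [B—I 11, B—E 15, F—H 2, F—I 9, C—F 12, A—F 24] → take F—H (2); add H.
Step 3: frontier [B—I 11, B—E 15, F—I 9, C—F 12, A—F 24, A—H 16, C—H 23, D—H 25] → take F—I (9); add I.
Step 4: frontier [B—E 15, C—F 12, A—F 24, A—H 16, C—H 23, D—H 25, G—I 24] → take C—F (12); add C.
Step 5: frontier [B—E 15, C—G 11, A—F 24, A—H 16, D—H 25, G—I 24] → take C—G (11); add G.
Step 6: frontier [B—E 15, A—F 24, A—G 14, A—H 16, D—H 25] → take A—G (14); add A.
Step 7: frontier [B—E 15, D—H 25] → take B—E (15); add E.
Step 8: frontier [D—H 25] → take D—H (25); add D.
The 6th edge added is A—G.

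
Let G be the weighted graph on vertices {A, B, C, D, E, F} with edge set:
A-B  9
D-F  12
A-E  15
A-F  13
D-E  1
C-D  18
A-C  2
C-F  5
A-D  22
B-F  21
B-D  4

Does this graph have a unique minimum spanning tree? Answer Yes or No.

Yes

Kruskal: consider edges lightest-first.
D-E (1): add. Components now {A} {B} {C} {D,E} {F}
A-C (2): add. Components now {A,C} {B} {D,E} {F}
B-D (4): add. Components now {A,C} {B,D,E} {F}
C-F (5): add. Components now {A,C,F} {B,D,E}
A-B (9): add. Components now {A,B,C,D,E,F}
Every non-tree edge has weight strictly greater than the heaviest edge on the tree path between its endpoints, so the MST is unique.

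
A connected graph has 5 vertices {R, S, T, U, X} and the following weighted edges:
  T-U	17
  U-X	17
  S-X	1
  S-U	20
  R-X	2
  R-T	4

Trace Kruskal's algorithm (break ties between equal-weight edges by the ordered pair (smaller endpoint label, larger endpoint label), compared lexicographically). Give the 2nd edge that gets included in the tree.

R-X

Sort edges by weight, then run Kruskal:
S-X (1): add — endpoints in different components.
R-X (2): add — endpoints in different components.
R-T (4): add — endpoints in different components.
T-U (17): add — endpoints in different components.
The 2nd edge added is R-X.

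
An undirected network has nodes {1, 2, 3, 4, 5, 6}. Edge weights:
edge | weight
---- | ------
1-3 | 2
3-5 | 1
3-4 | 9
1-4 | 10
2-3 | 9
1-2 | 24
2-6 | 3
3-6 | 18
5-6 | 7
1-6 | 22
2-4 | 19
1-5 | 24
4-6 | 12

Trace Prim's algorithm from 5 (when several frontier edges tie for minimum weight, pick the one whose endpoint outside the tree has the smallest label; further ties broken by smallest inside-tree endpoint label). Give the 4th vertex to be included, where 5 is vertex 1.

6

Prim, starting at 5.
Step 1: cheapest edge leaving the tree is 3-5 (1); add 3.
Step 2: cheapest edge leaving the tree is 1-3 (2); add 1.
Step 3: cheapest edge leaving the tree is 5-6 (7); add 6.
Step 4: cheapest edge leaving the tree is 2-6 (3); add 2.
Step 5: cheapest edge leaving the tree is 3-4 (9); add 4.
Vertex order: 5, 3, 1, 6, 2, 4. The 4th vertex is 6.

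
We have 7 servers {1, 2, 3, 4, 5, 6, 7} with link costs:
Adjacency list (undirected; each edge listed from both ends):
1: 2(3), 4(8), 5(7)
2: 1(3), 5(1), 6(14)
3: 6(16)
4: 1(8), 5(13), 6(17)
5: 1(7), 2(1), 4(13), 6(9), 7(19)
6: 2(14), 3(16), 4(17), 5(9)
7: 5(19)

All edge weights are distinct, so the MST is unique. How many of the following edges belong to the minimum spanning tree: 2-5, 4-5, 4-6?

1

Kruskal's algorithm — process edges by increasing weight (ties by edge label):
2-5 (1): add — endpoints in different components.
1-2 (3): add — endpoints in different components.
1-5 (7): skip — 1 and 5 already connected.
1-4 (8): add — endpoints in different components.
5-6 (9): add — endpoints in different components.
4-5 (13): skip — 4 and 5 already connected.
2-6 (14): skip — 2 and 6 already connected.
3-6 (16): add — endpoints in different components.
4-6 (17): skip — 4 and 6 already connected.
5-7 (19): add — endpoints in different components.
MST edge set: {2-5, 1-2, 1-4, 5-6, 3-6, 5-7}.
Of the listed edges, {2-5} are in the MST → 1.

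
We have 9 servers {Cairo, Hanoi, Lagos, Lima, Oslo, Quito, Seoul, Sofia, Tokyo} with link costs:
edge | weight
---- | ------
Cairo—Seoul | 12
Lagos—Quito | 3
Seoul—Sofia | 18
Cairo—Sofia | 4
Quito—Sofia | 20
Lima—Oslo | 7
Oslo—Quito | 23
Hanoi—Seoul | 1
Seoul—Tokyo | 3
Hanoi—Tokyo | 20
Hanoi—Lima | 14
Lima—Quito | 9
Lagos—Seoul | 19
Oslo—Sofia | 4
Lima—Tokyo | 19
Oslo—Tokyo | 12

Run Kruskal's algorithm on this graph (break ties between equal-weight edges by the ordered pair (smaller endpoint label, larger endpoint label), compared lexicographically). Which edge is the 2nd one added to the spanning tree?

Lagos-Quito

Sort edges by weight, then run Kruskal:
Hanoi—Seoul (1): add — endpoints in different components.
Lagos—Quito (3): add — endpoints in different components.
Seoul—Tokyo (3): add — endpoints in different components.
Cairo—Sofia (4): add — endpoints in different components.
Oslo—Sofia (4): add — endpoints in different components.
Lima—Oslo (7): add — endpoints in different components.
Lima—Quito (9): add — endpoints in different components.
Cairo—Seoul (12): add — endpoints in different components.
The 2nd edge added is Lagos—Quito.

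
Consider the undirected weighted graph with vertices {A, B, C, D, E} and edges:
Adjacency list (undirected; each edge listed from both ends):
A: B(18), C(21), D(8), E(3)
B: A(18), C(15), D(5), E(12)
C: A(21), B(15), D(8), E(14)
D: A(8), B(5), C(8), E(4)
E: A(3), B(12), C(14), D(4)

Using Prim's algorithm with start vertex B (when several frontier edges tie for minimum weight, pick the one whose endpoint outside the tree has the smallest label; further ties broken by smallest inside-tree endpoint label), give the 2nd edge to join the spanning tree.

D-E

Prim's algorithm from B:
Step 1: frontier [B D 5, B E 12, B C 15, A B 18] → take B D (5); add D.
Step 2: frontier [B E 12, B C 15, A B 18, D E 4, A D 8, C D 8] → take D E (4); add E.
Step 3: frontier [B C 15, A B 18, A D 8, C D 8, A E 3, C E 14] → take A E (3); add A.
Step 4: frontier [A C 21, B C 15, C D 8, C E 14] → take C D (8); add C.
The 2nd edge added is D E.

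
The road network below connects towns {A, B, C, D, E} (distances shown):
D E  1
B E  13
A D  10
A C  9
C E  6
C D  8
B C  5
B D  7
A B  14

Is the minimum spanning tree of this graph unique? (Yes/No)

Sort edges by weight, then run Kruskal:
D E (1): add. Components now {A} {B} {C} {D,E}
B C (5): add. Components now {A} {B,C} {D,E}
C E (6): add. Components now {A} {B,C,D,E}
B D (7): skip — B and D already connected.
C D (8): skip — C and D already connected.
A C (9): add. Components now {A,B,C,D,E}
Every non-tree edge has weight strictly greater than the heaviest edge on the tree path between its endpoints, so the MST is unique.

Yes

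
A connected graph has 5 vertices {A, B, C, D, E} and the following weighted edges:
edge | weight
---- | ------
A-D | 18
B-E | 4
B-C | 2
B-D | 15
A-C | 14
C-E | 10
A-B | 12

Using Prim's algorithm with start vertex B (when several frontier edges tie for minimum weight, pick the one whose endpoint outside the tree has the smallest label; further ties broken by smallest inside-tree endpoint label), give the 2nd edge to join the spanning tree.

B-E

Grow the tree from B using Prim:
Step 1: cheapest edge leaving the tree is B-C (2); add C.
Step 2: cheapest edge leaving the tree is B-E (4); add E.
Step 3: cheapest edge leaving the tree is A-B (12); add A.
Step 4: cheapest edge leaving the tree is B-D (15); add D.
The 2nd edge added is B-E.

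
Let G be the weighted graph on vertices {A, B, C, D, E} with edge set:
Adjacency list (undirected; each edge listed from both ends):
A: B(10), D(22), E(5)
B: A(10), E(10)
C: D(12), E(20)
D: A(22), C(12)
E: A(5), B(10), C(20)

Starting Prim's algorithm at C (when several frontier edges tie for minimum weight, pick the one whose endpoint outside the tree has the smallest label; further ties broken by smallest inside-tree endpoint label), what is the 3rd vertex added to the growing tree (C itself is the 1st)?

E

Prim's algorithm from C:
Step 1: frontier [C-D 12, C-E 20] → take C-D (12); add D.
Step 2: frontier [C-E 20, A-D 22] → take C-E (20); add E.
Step 3: frontier [A-D 22, A-E 5, B-E 10] → take A-E (5); add A.
Step 4: frontier [A-B 10, B-E 10] → take A-B (10); add B.
Vertex order: C, D, E, A, B. The 3rd vertex is E.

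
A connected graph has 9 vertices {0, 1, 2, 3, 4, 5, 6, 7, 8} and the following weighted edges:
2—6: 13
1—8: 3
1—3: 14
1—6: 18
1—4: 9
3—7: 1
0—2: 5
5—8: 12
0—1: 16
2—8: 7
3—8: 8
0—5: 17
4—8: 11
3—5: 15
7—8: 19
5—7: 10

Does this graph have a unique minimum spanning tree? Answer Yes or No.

Yes

Kruskal's algorithm — process edges by increasing weight (ties by edge label):
3—7 (1): add — endpoints in different components.
1—8 (3): add — endpoints in different components.
0—2 (5): add — endpoints in different components.
2—8 (7): add — endpoints in different components.
3—8 (8): add — endpoints in different components.
1—4 (9): add — endpoints in different components.
5—7 (10): add — endpoints in different components.
4—8 (11): skip — 4 and 8 already connected.
5—8 (12): skip — 5 and 8 already connected.
2—6 (13): add — endpoints in different components.
Every non-tree edge has weight strictly greater than the heaviest edge on the tree path between its endpoints, so the MST is unique.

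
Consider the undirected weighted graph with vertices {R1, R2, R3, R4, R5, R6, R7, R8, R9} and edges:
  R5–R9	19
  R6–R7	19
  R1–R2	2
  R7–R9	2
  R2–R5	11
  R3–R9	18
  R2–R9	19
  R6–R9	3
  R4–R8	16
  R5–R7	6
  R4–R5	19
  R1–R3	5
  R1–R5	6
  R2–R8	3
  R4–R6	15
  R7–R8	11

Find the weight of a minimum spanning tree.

Kruskal's algorithm — process edges by increasing weight (ties by edge label):
R1–R2 (2): add — endpoints in different components.
R7–R9 (2): add — endpoints in different components.
R2–R8 (3): add — endpoints in different components.
R6–R9 (3): add — endpoints in different components.
R1–R3 (5): add — endpoints in different components.
R1–R5 (6): add — endpoints in different components.
R5–R7 (6): add — endpoints in different components.
R2–R5 (11): skip — R5 and R2 already connected.
R7–R8 (11): skip — R8 and R7 already connected.
R4–R6 (15): add — endpoints in different components.
MST edges: R1–R2, R7–R9, R2–R8, R6–R9, R1–R3, R1–R5, R5–R7, R4–R6; total weight 2+2+3+3+5+6+6+15 = 42.

42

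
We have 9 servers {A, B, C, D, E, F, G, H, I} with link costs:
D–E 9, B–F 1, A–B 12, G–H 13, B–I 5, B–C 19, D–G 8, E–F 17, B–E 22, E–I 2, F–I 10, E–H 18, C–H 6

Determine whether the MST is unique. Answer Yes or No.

Kruskal's algorithm — process edges by increasing weight (ties by edge label):
B–F (1): add — endpoints in different components.
E–I (2): add — endpoints in different components.
B–I (5): add — endpoints in different components.
C–H (6): add — endpoints in different components.
D–G (8): add — endpoints in different components.
D–E (9): add — endpoints in different components.
F–I (10): skip — F and I already connected.
A–B (12): add — endpoints in different components.
G–H (13): add — endpoints in different components.
Every non-tree edge has weight strictly greater than the heaviest edge on the tree path between its endpoints, so the MST is unique.

Yes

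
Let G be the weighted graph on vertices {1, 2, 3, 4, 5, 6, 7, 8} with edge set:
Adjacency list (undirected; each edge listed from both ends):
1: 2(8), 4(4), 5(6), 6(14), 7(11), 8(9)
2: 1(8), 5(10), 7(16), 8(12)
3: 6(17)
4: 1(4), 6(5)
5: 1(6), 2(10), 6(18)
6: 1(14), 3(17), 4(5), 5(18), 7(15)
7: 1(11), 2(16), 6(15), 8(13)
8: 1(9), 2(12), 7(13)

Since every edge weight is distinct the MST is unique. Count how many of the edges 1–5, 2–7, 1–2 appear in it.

2

Sort edges by weight, then run Kruskal:
1–4 (4): add — endpoints in different components.
4–6 (5): add — endpoints in different components.
1–5 (6): add — endpoints in different components.
1–2 (8): add — endpoints in different components.
1–8 (9): add — endpoints in different components.
2–5 (10): skip — 2 and 5 already connected.
1–7 (11): add — endpoints in different components.
2–8 (12): skip — 2 and 8 already connected.
7–8 (13): skip — 7 and 8 already connected.
1–6 (14): skip — 1 and 6 already connected.
6–7 (15): skip — 6 and 7 already connected.
2–7 (16): skip — 2 and 7 already connected.
3–6 (17): add — endpoints in different components.
MST edge set: {1–4, 4–6, 1–5, 1–2, 1–8, 1–7, 3–6}.
Of the listed edges, {1–5, 1–2} are in the MST → 2.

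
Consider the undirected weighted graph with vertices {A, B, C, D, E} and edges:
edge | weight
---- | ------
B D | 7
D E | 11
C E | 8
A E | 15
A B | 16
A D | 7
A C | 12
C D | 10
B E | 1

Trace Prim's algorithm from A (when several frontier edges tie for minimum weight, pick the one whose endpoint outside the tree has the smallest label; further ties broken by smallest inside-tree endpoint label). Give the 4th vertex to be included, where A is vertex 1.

Prim, starting at A.
Step 1: frontier [A D 7, A C 12, A E 15, A B 16] → take A D (7); add D.
Step 2: frontier [A C 12, A E 15, A B 16, B D 7, C D 10, D E 11] → take B D (7); add B.
Step 3: frontier [A C 12, A E 15, B E 1, C D 10, D E 11] → take B E (1); add E.
Step 4: frontier [A C 12, C D 10, C E 8] → take C E (8); add C.
Vertex order: A, D, B, E, C. The 4th vertex is E.

E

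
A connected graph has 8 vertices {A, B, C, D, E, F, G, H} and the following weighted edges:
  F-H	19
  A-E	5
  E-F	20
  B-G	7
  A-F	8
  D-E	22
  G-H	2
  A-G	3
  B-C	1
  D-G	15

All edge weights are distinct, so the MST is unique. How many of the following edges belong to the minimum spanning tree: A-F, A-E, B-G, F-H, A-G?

Kruskal: consider edges lightest-first.
B-C (1): add — endpoints in different components.
G-H (2): add — endpoints in different components.
A-G (3): add — endpoints in different components.
A-E (5): add — endpoints in different components.
B-G (7): add — endpoints in different components.
A-F (8): add — endpoints in different components.
D-G (15): add — endpoints in different components.
MST edge set: {B-C, G-H, A-G, A-E, B-G, A-F, D-G}.
Of the listed edges, {A-F, A-E, B-G, A-G} are in the MST → 4.

4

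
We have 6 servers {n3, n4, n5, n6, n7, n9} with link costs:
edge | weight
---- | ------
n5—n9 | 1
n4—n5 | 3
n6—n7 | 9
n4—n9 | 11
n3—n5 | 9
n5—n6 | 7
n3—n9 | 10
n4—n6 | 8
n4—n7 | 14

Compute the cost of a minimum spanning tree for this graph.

Kruskal's algorithm — process edges by increasing weight (ties by edge label):
n5—n9 (1): add. Components now {n6} {n4} {n7} {n5,n9} {n3}
n4—n5 (3): add. Components now {n6} {n4,n5,n9} {n7} {n3}
n5—n6 (7): add. Components now {n4,n5,n6,n9} {n7} {n3}
n4—n6 (8): skip — n6 and n4 already connected.
n3—n5 (9): add. Components now {n3,n4,n5,n6,n9} {n7}
n6—n7 (9): add. Components now {n3,n4,n5,n6,n7,n9}
MST edges: n5—n9, n4—n5, n5—n6, n3—n5, n6—n7; total weight 1+3+7+9+9 = 29.

29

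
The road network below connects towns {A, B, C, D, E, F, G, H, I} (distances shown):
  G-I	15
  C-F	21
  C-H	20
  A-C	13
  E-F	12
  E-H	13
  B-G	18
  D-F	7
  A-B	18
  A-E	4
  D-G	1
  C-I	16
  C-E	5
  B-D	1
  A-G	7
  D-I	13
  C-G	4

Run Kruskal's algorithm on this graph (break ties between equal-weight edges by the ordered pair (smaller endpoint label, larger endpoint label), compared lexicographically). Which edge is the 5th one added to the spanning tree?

C-E

Kruskal: consider edges lightest-first.
B-D (1): add — endpoints in different components.
D-G (1): add — endpoints in different components.
A-E (4): add — endpoints in different components.
C-G (4): add — endpoints in different components.
C-E (5): add — endpoints in different components.
A-G (7): skip — A and G already connected.
D-F (7): add — endpoints in different components.
E-F (12): skip — E and F already connected.
A-C (13): skip — A and C already connected.
D-I (13): add — endpoints in different components.
E-H (13): add — endpoints in different components.
The 5th edge added is C-E.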